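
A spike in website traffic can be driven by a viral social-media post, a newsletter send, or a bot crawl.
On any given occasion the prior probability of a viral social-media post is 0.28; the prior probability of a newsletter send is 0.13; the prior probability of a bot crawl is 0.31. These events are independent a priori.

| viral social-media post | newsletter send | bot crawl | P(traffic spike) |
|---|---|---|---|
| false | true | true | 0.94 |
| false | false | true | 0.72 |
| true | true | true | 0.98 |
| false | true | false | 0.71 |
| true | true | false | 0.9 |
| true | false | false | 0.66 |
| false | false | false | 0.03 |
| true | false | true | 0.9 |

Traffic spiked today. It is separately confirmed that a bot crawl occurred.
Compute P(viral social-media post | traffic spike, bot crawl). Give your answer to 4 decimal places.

P(viral social-media post | traffic spike, bot crawl) ≈ 0.3211

Enumerate the 4 (viral social-media post, newsletter send) configurations and weight by the priors:
  P(traffic spike | bot crawl) = 0.72*0.72*0.87 + 0.94*0.72*0.13 + 0.9*0.28*0.87 + 0.98*0.28*0.13
        = 0.451008 + 0.087984 + 0.219240 + 0.035672 = 0.793904
Configurations with viral social-media post contribute 0.254912, so
  P(viral social-media post | traffic spike, bot crawl) = 0.254912 / 0.793904 ≈ 0.3211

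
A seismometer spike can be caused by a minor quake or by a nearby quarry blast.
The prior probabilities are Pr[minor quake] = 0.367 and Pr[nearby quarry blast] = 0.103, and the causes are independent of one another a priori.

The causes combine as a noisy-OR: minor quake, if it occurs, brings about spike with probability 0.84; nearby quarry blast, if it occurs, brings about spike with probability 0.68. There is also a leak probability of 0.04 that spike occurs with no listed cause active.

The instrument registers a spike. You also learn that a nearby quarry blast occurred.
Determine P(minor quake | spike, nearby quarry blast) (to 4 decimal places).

P(minor quake | spike, nearby quarry blast) ≈ 0.4431

Under noisy-OR, P(spike | causes) = 1 − (1−0.04)·∏(1−qᵢ) over the active causes.
P(spike | nearby quarry blast) = 0.6928*0.633 + 0.950848*0.367 = 0.438542 + 0.348961 = 0.787503
Restricting to configurations with minor quake present: 0.950848*0.367 = 0.348961.
So P(minor quake | spike, nearby quarry blast) = 0.348961/0.787503 ≈ 0.4431.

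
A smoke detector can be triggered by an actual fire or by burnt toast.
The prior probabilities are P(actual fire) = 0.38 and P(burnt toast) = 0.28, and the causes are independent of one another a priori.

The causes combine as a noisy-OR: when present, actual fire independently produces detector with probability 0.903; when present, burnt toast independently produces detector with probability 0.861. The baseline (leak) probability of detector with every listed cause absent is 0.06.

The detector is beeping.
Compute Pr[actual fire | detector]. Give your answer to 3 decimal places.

Under noisy-OR, P(detector | causes) = 1 − (1−0.06)·∏(1−qᵢ) over the active causes.
By total probability over the 4 (actual fire, burnt toast) configurations:
  P(detector) = 0.06×0.62×0.72 + 0.86934×0.62×0.28 + 0.90882×0.38×0.72 + 0.987326×0.38×0.28
        = 0.026784 + 0.150917 + 0.248653 + 0.105051 = 0.531405
The terms with actual fire present sum to 0.353704, so
  P(actual fire | detector) = 0.353704 / 0.531405 ≈ 0.666

Pr[actual fire | detector] ≈ 0.666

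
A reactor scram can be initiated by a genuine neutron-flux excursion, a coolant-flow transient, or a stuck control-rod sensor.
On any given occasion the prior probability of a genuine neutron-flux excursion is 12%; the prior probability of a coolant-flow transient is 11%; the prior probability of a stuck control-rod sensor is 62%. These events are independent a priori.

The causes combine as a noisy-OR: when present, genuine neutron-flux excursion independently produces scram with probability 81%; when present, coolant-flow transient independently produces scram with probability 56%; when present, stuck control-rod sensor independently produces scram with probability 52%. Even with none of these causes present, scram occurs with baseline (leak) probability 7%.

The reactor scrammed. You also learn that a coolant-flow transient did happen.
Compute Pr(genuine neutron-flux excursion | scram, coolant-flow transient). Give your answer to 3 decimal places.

Under noisy-OR, P(scram | causes) = 1 − (1−0.07)·∏(1−qᵢ) over the active causes.
By total probability over the 4 (genuine neutron-flux excursion, stuck control-rod sensor) configurations:
  P(scram | coolant-flow transient) = 0.5908*0.88*0.38 + 0.803584*0.88*0.62 + 0.922252*0.12*0.38 + 0.962681*0.12*0.62
        = 0.197564 + 0.438435 + 0.042055 + 0.071623 = 0.749677
The terms with genuine neutron-flux excursion present sum to 0.113678, so
  P(genuine neutron-flux excursion | scram, coolant-flow transient) = 0.113678 / 0.749677 ≈ 0.152

Pr(genuine neutron-flux excursion | scram, coolant-flow transient) ≈ 0.152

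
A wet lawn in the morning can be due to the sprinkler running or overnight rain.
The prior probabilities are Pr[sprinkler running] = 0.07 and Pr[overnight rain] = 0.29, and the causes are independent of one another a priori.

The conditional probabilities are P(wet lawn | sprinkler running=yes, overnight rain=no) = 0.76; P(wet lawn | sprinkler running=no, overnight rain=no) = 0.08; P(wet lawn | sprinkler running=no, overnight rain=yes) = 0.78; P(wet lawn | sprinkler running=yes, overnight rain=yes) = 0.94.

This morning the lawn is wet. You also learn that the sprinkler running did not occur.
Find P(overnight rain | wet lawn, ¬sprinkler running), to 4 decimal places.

P(overnight rain | wet lawn, ¬sprinkler running) ≈ 0.7993

By total probability over both values of overnight rain:
  P(wet lawn | ¬sprinkler running) = 0.08*0.71 + 0.78*0.29
        = 0.056800 + 0.226200 = 0.283000
The terms with overnight rain present sum to 0.226200, so
  P(overnight rain | wet lawn, ¬sprinkler running) = 0.226200 / 0.283000 ≈ 0.7993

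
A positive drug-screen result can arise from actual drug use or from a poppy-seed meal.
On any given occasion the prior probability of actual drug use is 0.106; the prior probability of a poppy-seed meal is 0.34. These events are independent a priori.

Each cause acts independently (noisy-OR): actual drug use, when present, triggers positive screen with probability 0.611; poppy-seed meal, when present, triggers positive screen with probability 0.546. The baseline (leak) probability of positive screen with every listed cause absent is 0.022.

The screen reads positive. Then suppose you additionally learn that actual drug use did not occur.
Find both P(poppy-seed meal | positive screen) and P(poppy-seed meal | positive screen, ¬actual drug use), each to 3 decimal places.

Under noisy-OR, P(positive screen | causes) = 1 − (1−0.022)·∏(1−qᵢ) over the active causes.
For the numerator, keep only poppy-seed meal=true terms: 0.168998 + 0.029815 = 0.198813
Denominator P(positive screen): 0.022*0.894*0.66 + 0.555988*0.894*0.34 + 0.619558*0.106*0.66 + 0.827279*0.106*0.34 = 0.255138
Posterior = 0.198813 / 0.255138 ≈ 0.779

Now condition on the additional information:
For the numerator, keep only poppy-seed meal=true terms: 0.555988·0.34 = 0.189036
The normalizing constant is 0.022·0.66 + 0.555988·0.34 = 0.203556
Posterior = 0.189036 / 0.203556 ≈ 0.929
With actual drug use excluded, poppy-seed meal must carry more of the explanatory weight for the positive screen.

P(poppy-seed meal | positive screen) ≈ 0.779; P(poppy-seed meal | positive screen, ¬actual drug use) ≈ 0.929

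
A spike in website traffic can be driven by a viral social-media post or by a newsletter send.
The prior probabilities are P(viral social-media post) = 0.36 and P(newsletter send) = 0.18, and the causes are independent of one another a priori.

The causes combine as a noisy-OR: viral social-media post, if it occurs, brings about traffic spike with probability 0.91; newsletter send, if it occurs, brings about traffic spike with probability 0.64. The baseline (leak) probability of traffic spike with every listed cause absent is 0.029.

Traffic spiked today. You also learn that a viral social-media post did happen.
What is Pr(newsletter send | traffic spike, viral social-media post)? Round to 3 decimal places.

Under noisy-OR, P(traffic spike | causes) = 1 − (1−0.029)·∏(1−qᵢ) over the active causes.
For the numerator, keep only newsletter send=true terms: 0.96854×0.18 = 0.174337
Normalizer over all consistent configurations: 0.91261×0.82 + 0.96854×0.18 = 0.922677
Posterior = 0.174337 / 0.922677 ≈ 0.189

Pr(newsletter send | traffic spike, viral social-media post) ≈ 0.189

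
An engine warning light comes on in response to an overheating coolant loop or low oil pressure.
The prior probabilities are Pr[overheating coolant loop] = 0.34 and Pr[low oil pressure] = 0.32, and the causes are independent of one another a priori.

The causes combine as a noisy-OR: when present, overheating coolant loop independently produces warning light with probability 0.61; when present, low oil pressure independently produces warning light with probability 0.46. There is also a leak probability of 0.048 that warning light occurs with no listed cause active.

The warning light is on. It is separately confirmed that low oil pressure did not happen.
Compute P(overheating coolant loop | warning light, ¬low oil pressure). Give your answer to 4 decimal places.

P(overheating coolant loop | warning light, ¬low oil pressure) ≈ 0.8709

Under noisy-OR, P(warning light | causes) = 1 − (1−0.048)·∏(1−qᵢ) over the active causes.
For the numerator, keep only overheating coolant loop=true terms: 0.62872*0.34 = 0.213765
Denominator P(warning light | ¬low oil pressure): 0.048*0.66 + 0.62872*0.34 = 0.245445
Posterior = 0.213765 / 0.245445 ≈ 0.8709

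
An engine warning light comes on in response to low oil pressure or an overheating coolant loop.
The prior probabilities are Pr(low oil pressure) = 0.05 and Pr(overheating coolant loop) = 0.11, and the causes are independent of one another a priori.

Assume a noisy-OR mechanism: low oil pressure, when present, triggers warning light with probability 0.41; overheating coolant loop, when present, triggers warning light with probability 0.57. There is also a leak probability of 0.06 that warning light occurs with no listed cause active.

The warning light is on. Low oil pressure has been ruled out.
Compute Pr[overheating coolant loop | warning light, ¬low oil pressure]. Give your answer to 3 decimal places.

Under noisy-OR, P(warning light | causes) = 1 − (1−0.06)·∏(1−qᵢ) over the active causes.
Sum P(warning light|·) weighted by the priors over both values of overheating coolant loop:
  P(warning light | ¬low oil pressure) = 0.06×0.89 + 0.5958×0.11
        = 0.053400 + 0.065538 = 0.118938
The terms with overheating coolant loop present sum to 0.065538, so
  P(overheating coolant loop | warning light, ¬low oil pressure) = 0.065538 / 0.118938 ≈ 0.551

Pr[overheating coolant loop | warning light, ¬low oil pressure] ≈ 0.551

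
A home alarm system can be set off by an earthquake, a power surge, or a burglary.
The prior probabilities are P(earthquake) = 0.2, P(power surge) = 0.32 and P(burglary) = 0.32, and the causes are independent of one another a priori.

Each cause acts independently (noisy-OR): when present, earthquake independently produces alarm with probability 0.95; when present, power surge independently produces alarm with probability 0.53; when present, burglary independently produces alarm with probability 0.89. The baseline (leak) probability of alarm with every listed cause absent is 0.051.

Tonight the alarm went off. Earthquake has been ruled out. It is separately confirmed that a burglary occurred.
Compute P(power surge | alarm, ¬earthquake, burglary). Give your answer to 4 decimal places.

Under noisy-OR, P(alarm | causes) = 1 − (1−0.051)·∏(1−qᵢ) over the active causes.
Weight on power surge=true, given the evidence: 0.950937*0.32 = 0.304300
The normalizing constant is 0.89561*0.68 + 0.950937*0.32 = 0.913315
Posterior = 0.304300 / 0.913315 ≈ 0.3332

P(power surge | alarm, ¬earthquake, burglary) ≈ 0.3332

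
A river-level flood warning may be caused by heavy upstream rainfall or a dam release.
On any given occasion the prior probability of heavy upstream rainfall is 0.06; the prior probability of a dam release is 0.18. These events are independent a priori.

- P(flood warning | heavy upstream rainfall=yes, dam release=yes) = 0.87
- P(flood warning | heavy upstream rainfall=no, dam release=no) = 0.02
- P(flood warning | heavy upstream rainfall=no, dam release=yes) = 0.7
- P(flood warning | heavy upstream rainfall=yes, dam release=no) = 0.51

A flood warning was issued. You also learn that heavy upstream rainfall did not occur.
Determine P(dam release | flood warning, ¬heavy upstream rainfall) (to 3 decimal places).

For the numerator, keep only dam release=true terms: 0.7*0.18 = 0.126000
The normalizing constant is 0.02*0.82 + 0.7*0.18 = 0.142400
P(dam release | flood warning, ¬heavy upstream rainfall) = 0.126000/0.142400 ≈ 0.885

P(dam release | flood warning, ¬heavy upstream rainfall) ≈ 0.885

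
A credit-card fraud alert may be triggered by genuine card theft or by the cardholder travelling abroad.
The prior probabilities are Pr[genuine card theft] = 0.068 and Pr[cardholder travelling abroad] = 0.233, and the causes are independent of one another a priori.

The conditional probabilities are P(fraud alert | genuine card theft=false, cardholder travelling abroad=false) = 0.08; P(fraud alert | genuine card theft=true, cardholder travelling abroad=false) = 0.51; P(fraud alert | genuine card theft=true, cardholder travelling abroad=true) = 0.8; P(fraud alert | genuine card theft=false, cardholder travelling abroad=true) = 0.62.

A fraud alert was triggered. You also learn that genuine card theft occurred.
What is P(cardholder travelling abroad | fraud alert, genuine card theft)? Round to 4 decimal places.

P(cardholder travelling abroad | fraud alert, genuine card theft) ≈ 0.3227

Enumerate both values of cardholder travelling abroad and weight by the priors:
  P(fraud alert | genuine card theft) = 0.51·0.767 + 0.8·0.233
        = 0.391170 + 0.186400 = 0.577570
The terms with cardholder travelling abroad present sum to 0.186400, so
  P(cardholder travelling abroad | fraud alert, genuine card theft) = 0.186400 / 0.577570 ≈ 0.3227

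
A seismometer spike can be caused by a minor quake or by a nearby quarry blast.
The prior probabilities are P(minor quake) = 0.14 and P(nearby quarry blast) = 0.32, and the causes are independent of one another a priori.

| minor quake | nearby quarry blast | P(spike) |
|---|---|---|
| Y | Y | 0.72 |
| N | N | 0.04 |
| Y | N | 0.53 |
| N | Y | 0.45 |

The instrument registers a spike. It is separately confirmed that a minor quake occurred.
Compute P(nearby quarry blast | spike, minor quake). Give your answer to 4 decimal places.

Numerator (weight on configurations with nearby quarry blast): 0.72×0.32 = 0.230400
Denominator P(spike | minor quake): 0.53×0.68 + 0.72×0.32 = 0.590800
Posterior = 0.230400 / 0.590800 ≈ 0.3900

P(nearby quarry blast | spike, minor quake) ≈ 0.3900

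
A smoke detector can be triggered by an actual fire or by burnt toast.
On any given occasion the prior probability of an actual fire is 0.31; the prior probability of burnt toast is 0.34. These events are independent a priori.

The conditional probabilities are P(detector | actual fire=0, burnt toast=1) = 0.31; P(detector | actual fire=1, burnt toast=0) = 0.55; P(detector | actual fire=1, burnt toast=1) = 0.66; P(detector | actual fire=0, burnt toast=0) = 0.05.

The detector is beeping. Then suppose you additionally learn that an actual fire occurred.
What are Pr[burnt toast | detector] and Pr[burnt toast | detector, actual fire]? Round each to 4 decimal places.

Pr[burnt toast | detector] ≈ 0.5126; Pr[burnt toast | detector, actual fire] ≈ 0.3820

P(detector) = 0.05*0.69*0.66 + 0.31*0.69*0.34 + 0.55*0.31*0.66 + 0.66*0.31*0.34 = 0.022770 + 0.072726 + 0.112530 + 0.069564 = 0.277590
Restricting to configurations with burnt toast present: 0.072726 + 0.069564 = 0.142290.
So P(burnt toast | detector) = 0.142290/0.277590 ≈ 0.5126.

Now also conditioning on actual fire=true:
Numerator (weight on configurations with burnt toast): 0.66·0.34 = 0.224400
The normalizing constant is 0.55·0.66 + 0.66·0.34 = 0.587400
P(burnt toast | detector, actual fire) = 0.224400/0.587400 ≈ 0.3820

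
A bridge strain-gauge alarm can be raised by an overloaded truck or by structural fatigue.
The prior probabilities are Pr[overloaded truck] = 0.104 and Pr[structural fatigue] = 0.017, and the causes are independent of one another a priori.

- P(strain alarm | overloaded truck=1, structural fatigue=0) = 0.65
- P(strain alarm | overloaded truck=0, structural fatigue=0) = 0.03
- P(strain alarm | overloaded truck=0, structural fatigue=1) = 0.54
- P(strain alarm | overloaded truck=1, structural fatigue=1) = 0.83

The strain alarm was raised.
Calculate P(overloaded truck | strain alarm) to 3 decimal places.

P(overloaded truck | strain alarm) ≈ 0.662

Enumerate the 4 (overloaded truck, structural fatigue) configurations and weight by the priors:
  P(strain alarm) = 0.03*0.896*0.983 + 0.54*0.896*0.017 + 0.65*0.104*0.983 + 0.83*0.104*0.017
        = 0.026423 + 0.008225 + 0.066451 + 0.001467 = 0.102566
The terms with overloaded truck present sum to 0.067918, so
  P(overloaded truck | strain alarm) = 0.067918 / 0.102566 ≈ 0.662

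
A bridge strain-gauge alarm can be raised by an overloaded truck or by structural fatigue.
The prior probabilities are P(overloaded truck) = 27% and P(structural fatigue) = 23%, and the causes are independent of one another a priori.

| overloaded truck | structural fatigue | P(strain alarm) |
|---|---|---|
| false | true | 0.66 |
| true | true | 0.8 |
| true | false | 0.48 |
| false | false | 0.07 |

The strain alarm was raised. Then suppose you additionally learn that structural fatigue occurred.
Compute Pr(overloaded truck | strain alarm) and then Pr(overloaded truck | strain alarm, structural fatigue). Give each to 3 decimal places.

Pr(overloaded truck | strain alarm) ≈ 0.499; Pr(overloaded truck | strain alarm, structural fatigue) ≈ 0.310

P(strain alarm) = 0.07*0.73*0.77 + 0.66*0.73*0.23 + 0.48*0.27*0.77 + 0.8*0.27*0.23 = 0.039347 + 0.110814 + 0.099792 + 0.049680 = 0.299633
The overloaded truck-present share is 0.099792 + 0.049680 = 0.149472.
So P(overloaded truck | strain alarm) = 0.149472/0.299633 ≈ 0.499.

Now condition on the additional information:
Weight on overloaded truck=true, given the evidence: 0.8*0.27 = 0.216000
Normalizer over all consistent configurations: 0.66*0.73 + 0.8*0.27 = 0.697800
Posterior = 0.216000 / 0.697800 ≈ 0.310
— structural fatigue explains away the evidence for overloaded truck.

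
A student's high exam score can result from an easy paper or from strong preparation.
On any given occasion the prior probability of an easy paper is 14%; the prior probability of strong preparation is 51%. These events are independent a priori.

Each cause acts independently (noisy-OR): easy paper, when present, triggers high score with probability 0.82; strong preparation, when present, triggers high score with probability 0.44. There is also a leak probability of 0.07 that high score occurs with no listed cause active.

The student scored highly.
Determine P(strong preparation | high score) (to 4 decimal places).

P(strong preparation | high score) ≈ 0.7604

Under noisy-OR, P(high score | causes) = 1 − (1−0.07)·∏(1−qᵢ) over the active causes.
P(high score) = 0.07·0.86·0.49 + 0.4792·0.86·0.51 + 0.8326·0.14·0.49 + 0.906256·0.14·0.51 = 0.029498 + 0.210177 + 0.057116 + 0.064707 = 0.361498
Of this, 0.274884 comes from 0.210177 + 0.064707 (the strong preparation=true cases).
So P(strong preparation | high score) = 0.274884/0.361498 ≈ 0.7604.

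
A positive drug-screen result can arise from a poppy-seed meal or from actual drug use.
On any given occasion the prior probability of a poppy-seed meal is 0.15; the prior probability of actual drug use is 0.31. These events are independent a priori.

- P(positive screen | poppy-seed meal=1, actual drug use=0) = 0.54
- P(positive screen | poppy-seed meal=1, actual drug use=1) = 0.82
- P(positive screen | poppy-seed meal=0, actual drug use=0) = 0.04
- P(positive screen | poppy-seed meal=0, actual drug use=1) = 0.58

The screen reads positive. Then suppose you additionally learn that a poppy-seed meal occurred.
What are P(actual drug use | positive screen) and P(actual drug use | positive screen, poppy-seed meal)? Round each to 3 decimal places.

P(actual drug use | positive screen) ≈ 0.706; P(actual drug use | positive screen, poppy-seed meal) ≈ 0.406

By total probability over the 4 (poppy-seed meal, actual drug use) configurations:
  P(positive screen) = 0.04*0.85*0.69 + 0.58*0.85*0.31 + 0.54*0.15*0.69 + 0.82*0.15*0.31
        = 0.023460 + 0.152830 + 0.055890 + 0.038130 = 0.270310
Keeping only the actual drug use-present terms gives 0.190960, so
  P(actual drug use | positive screen) = 0.190960 / 0.270310 ≈ 0.706

With the extra evidence:
By total probability over both values of actual drug use:
  P(positive screen | poppy-seed meal) = 0.54×0.69 + 0.82×0.31
        = 0.372600 + 0.254200 = 0.626800
Configurations with actual drug use contribute 0.254200, so
  P(actual drug use | positive screen, poppy-seed meal) = 0.254200 / 0.626800 ≈ 0.406
The drop from 0.706 to 0.406 is the explaining-away (discounting) effect.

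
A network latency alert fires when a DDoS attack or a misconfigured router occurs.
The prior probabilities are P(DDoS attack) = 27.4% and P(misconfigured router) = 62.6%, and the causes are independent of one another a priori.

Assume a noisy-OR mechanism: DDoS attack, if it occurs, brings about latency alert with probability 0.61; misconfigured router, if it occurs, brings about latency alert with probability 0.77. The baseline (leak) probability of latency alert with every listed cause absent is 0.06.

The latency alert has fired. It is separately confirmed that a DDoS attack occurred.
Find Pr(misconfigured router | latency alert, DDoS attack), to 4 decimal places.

Pr(misconfigured router | latency alert, DDoS attack) ≈ 0.7076

Under noisy-OR, P(latency alert | causes) = 1 − (1−0.06)·∏(1−qᵢ) over the active causes.
Weight on misconfigured router=true, given the evidence: 0.915682*0.626 = 0.573217
The normalizing constant is 0.6334*0.374 + 0.915682*0.626 = 0.810109
P(misconfigured router | latency alert, DDoS attack) = 0.573217/0.810109 ≈ 0.7076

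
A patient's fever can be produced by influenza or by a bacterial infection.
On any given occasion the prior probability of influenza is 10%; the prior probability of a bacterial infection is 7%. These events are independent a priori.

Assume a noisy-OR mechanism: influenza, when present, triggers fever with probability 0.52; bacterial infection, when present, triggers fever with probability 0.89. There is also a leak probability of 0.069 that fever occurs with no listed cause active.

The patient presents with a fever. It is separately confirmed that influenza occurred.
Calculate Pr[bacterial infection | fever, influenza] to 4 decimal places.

Pr[bacterial infection | fever, influenza] ≈ 0.1146

Under noisy-OR, P(fever | causes) = 1 − (1−0.069)·∏(1−qᵢ) over the active causes.
P(fever | influenza) = 0.55312×0.93 + 0.950843×0.07 = 0.514402 + 0.066559 = 0.580961
Restricting to configurations with bacterial infection present: 0.950843×0.07 = 0.066559.
Hence the posterior is 0.066559/0.580961 ≈ 0.1146.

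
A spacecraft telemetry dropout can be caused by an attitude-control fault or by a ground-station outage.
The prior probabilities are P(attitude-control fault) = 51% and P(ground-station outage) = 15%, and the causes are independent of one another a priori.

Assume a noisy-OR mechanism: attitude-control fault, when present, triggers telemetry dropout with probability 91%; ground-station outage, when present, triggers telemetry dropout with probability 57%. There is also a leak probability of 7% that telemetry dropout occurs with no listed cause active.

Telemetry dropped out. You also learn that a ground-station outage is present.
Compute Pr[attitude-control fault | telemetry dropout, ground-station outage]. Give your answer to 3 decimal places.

Pr[attitude-control fault | telemetry dropout, ground-station outage] ≈ 0.626

Under noisy-OR, P(telemetry dropout | causes) = 1 − (1−0.07)·∏(1−qᵢ) over the active causes.
For the numerator, keep only attitude-control fault=true terms: 0.964009*0.51 = 0.491645
Denominator P(telemetry dropout | ground-station outage): 0.6001*0.49 + 0.964009*0.51 = 0.785694
Posterior = 0.491645 / 0.785694 ≈ 0.626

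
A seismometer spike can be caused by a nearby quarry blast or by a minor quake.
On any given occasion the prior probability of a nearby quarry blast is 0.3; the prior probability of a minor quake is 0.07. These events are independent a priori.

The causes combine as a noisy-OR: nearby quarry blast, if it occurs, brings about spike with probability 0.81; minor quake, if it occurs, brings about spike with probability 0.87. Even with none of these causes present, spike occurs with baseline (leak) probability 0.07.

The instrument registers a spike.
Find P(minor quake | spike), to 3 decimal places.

Under noisy-OR, P(spike | causes) = 1 − (1−0.07)·∏(1−qᵢ) over the active causes.
Weight on minor quake=true, given the evidence: 0.043076 + 0.020518 = 0.063594
Normalizer over all consistent configurations: 0.07×0.7×0.93 + 0.8791×0.7×0.07 + 0.8233×0.3×0.93 + 0.977029×0.3×0.07 = 0.338865
P(minor quake | spike) = 0.063594/0.338865 ≈ 0.188

P(minor quake | spike) ≈ 0.188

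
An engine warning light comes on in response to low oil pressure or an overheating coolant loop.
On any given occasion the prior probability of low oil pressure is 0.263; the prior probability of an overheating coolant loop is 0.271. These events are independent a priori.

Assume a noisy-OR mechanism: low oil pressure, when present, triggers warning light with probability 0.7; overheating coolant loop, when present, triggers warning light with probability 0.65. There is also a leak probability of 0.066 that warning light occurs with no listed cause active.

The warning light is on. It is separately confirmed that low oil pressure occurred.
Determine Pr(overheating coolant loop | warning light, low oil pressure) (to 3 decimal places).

Pr(overheating coolant loop | warning light, low oil pressure) ≈ 0.318

Under noisy-OR, P(warning light | causes) = 1 − (1−0.066)·∏(1−qᵢ) over the active causes.
P(warning light | low oil pressure) = 0.7198·0.729 + 0.90193·0.271 = 0.524734 + 0.244423 = 0.769157
The overheating coolant loop-present share is 0.90193·0.271 = 0.244423.
P(overheating coolant loop | warning light, low oil pressure) = 0.244423 / 0.769157 ≈ 0.318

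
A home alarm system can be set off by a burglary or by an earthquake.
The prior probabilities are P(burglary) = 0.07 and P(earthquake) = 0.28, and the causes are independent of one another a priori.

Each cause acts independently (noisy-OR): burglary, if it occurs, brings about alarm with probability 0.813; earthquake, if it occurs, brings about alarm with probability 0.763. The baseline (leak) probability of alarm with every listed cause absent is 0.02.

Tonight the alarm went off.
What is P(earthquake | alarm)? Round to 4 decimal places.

P(earthquake | alarm) ≈ 0.8003

Under noisy-OR, P(alarm | causes) = 1 − (1−0.02)·∏(1−qᵢ) over the active causes.
Weight on earthquake=true, given the evidence: 0.199919 + 0.018749 = 0.218668
Denominator P(alarm): 0.02*0.93*0.72 + 0.76774*0.93*0.28 + 0.81674*0.07*0.72 + 0.956567*0.07*0.28 = 0.273224
Posterior = 0.218668 / 0.273224 ≈ 0.8003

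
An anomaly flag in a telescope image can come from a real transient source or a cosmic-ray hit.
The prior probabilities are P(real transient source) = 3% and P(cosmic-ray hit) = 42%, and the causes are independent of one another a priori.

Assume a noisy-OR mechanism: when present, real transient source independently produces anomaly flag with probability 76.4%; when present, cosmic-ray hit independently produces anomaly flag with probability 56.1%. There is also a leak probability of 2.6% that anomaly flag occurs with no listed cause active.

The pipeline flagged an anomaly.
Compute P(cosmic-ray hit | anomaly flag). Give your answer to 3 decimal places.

P(cosmic-ray hit | anomaly flag) ≈ 0.897

Under noisy-OR, P(anomaly flag | causes) = 1 − (1−0.026)·∏(1−qᵢ) over the active causes.
Enumerate the 4 (real transient source, cosmic-ray hit) configurations and weight by the priors:
  P(anomaly flag) = 0.026·0.97·0.58 + 0.572414·0.97·0.42 + 0.770136·0.03·0.58 + 0.89909·0.03·0.42
        = 0.014628 + 0.233201 + 0.013400 + 0.011329 = 0.272558
Configurations with cosmic-ray hit contribute 0.244530, so
  P(cosmic-ray hit | anomaly flag) = 0.244530 / 0.272558 ≈ 0.897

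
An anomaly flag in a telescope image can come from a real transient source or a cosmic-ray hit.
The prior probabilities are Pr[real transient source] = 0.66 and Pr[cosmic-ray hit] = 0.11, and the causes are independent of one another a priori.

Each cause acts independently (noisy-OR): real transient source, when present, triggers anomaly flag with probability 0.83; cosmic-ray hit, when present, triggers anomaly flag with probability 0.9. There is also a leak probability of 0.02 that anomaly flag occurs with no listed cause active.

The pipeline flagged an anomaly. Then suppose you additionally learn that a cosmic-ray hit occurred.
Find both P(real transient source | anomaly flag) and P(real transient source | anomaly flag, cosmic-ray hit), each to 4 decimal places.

P(real transient source | anomaly flag) ≈ 0.9338; P(real transient source | anomaly flag, cosmic-ray hit) ≈ 0.6791

Under noisy-OR, P(anomaly flag | causes) = 1 − (1−0.02)·∏(1−qᵢ) over the active causes.
Sum P(anomaly flag|·) weighted by the priors over the 4 (real transient source, cosmic-ray hit) configurations:
  P(anomaly flag) = 0.02·0.34·0.89 + 0.902·0.34·0.11 + 0.8334·0.66·0.89 + 0.98334·0.66·0.11
        = 0.006052 + 0.033735 + 0.489539 + 0.071390 = 0.600716
Keeping only the real transient source-present terms gives 0.560929, so
  P(real transient source | anomaly flag) = 0.560929 / 0.600716 ≈ 0.9338

With the extra evidence:
Sum P(anomaly flag|·) weighted by the priors over both values of real transient source:
  P(anomaly flag | cosmic-ray hit) = 0.902·0.34 + 0.98334·0.66
        = 0.306680 + 0.649004 = 0.955684
Configurations with real transient source contribute 0.649004, so
  P(real transient source | anomaly flag, cosmic-ray hit) = 0.649004 / 0.955684 ≈ 0.6791
The drop from 0.9338 to 0.6791 is the explaining-away (discounting) effect.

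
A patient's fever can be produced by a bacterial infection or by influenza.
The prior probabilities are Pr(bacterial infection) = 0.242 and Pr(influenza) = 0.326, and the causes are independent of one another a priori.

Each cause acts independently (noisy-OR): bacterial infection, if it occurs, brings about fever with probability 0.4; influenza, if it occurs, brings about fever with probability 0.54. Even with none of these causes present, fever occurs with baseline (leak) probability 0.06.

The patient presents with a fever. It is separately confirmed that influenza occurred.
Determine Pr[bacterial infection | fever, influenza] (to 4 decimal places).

Pr[bacterial infection | fever, influenza] ≈ 0.2941

Under noisy-OR, P(fever | causes) = 1 − (1−0.06)·∏(1−qᵢ) over the active causes.
Numerator (weight on configurations with bacterial infection): 0.74056·0.242 = 0.179216
Normalizer over all consistent configurations: 0.5676·0.758 + 0.74056·0.242 = 0.609457
Posterior = 0.179216 / 0.609457 ≈ 0.2941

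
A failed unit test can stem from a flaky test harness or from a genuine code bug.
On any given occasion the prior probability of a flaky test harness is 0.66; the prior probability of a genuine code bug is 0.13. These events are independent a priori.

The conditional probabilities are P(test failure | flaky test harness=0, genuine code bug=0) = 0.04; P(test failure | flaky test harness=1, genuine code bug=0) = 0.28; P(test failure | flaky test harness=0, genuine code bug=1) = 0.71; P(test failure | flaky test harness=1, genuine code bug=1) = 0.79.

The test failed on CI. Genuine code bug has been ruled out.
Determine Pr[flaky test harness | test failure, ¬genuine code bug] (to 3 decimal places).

Pr[flaky test harness | test failure, ¬genuine code bug] ≈ 0.931

Numerator (weight on configurations with flaky test harness): 0.28·0.66 = 0.184800
The normalizing constant is 0.04·0.34 + 0.28·0.66 = 0.198400
P(flaky test harness | test failure, ¬genuine code bug) = 0.184800/0.198400 ≈ 0.931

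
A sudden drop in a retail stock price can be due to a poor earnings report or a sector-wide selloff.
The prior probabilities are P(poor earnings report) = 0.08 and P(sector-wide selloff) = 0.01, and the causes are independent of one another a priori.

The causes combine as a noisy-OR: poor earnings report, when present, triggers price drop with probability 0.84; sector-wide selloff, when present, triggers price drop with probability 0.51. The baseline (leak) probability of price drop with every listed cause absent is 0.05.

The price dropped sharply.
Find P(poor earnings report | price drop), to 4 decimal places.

Under noisy-OR, P(price drop | causes) = 1 − (1−0.05)·∏(1−qᵢ) over the active causes.
Weight on poor earnings report=true, given the evidence: 0.067162 + 0.000740 = 0.067902
Denominator P(price drop): 0.05*0.92*0.99 + 0.5345*0.92*0.01 + 0.848*0.08*0.99 + 0.92552*0.08*0.01 = 0.118359
Posterior = 0.067902 / 0.118359 ≈ 0.5737

P(poor earnings report | price drop) ≈ 0.5737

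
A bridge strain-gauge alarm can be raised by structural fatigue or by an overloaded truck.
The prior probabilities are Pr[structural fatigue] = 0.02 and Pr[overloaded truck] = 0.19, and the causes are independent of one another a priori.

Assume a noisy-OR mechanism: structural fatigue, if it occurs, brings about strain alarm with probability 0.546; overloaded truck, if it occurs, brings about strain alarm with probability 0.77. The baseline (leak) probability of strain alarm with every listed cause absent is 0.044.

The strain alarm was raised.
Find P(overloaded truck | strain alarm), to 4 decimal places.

P(overloaded truck | strain alarm) ≈ 0.7713

Under noisy-OR, P(strain alarm | causes) = 1 − (1−0.044)·∏(1−qᵢ) over the active causes.
P(strain alarm) = 0.044·0.98·0.81 + 0.78012·0.98·0.19 + 0.565976·0.02·0.81 + 0.900174·0.02·0.19 = 0.034927 + 0.145258 + 0.009169 + 0.003421 = 0.192775
Of this, 0.148679 comes from 0.145258 + 0.003421 (the overloaded truck=true cases).
P(overloaded truck | strain alarm) = 0.148679 / 0.192775 ≈ 0.7713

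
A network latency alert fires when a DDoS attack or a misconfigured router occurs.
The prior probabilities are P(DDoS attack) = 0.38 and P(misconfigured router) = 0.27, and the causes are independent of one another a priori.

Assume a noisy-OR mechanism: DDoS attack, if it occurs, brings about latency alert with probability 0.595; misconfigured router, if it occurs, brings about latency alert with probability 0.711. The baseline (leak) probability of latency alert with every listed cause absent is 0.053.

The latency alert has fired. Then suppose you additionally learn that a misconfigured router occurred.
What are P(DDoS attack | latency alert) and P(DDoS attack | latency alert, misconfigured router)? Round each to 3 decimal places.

P(DDoS attack | latency alert) ≈ 0.643; P(DDoS attack | latency alert, misconfigured router) ≈ 0.429

Under noisy-OR, P(latency alert | causes) = 1 − (1−0.053)·∏(1−qᵢ) over the active causes.
P(latency alert) = 0.053·0.62·0.73 + 0.726317·0.62·0.27 + 0.616465·0.38·0.73 + 0.889158·0.38·0.27 = 0.023988 + 0.121585 + 0.171007 + 0.091228 = 0.407808
Of this, 0.262235 comes from 0.171007 + 0.091228 (the DDoS attack=true cases).
Hence the posterior is 0.262235/0.407808 ≈ 0.643.

Now also conditioning on misconfigured router=true:
Weight on DDoS attack=true, given the evidence: 0.889158*0.38 = 0.337880
Denominator P(latency alert | misconfigured router): 0.726317*0.62 + 0.889158*0.38 = 0.788197
P(DDoS attack | latency alert, misconfigured router) = 0.337880/0.788197 ≈ 0.429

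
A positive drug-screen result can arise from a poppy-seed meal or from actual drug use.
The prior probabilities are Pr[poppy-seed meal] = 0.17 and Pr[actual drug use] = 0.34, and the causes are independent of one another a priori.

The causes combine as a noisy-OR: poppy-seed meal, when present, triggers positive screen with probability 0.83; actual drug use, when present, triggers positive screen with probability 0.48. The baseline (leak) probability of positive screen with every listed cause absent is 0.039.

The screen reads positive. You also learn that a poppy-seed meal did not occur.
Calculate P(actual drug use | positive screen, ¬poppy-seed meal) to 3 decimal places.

P(actual drug use | positive screen, ¬poppy-seed meal) ≈ 0.869

Under noisy-OR, P(positive screen | causes) = 1 − (1−0.039)·∏(1−qᵢ) over the active causes.
P(positive screen | ¬poppy-seed meal) = 0.039×0.66 + 0.50028×0.34 = 0.025740 + 0.170095 = 0.195835
Restricting to configurations with actual drug use present: 0.50028×0.34 = 0.170095.
P(actual drug use | positive screen, ¬poppy-seed meal) = 0.170095 / 0.195835 ≈ 0.869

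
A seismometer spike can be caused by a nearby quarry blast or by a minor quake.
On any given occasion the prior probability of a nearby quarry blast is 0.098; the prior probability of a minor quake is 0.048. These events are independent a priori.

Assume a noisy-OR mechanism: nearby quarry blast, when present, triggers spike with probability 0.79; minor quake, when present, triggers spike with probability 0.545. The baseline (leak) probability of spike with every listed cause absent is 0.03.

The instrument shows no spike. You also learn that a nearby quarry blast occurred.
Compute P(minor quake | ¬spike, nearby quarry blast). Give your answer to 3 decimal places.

P(minor quake | ¬spike, nearby quarry blast) ≈ 0.022

Under noisy-OR, P(spike | causes) = 1 − (1−0.03)·∏(1−qᵢ) over the active causes.
By total probability over both values of minor quake:
  P(¬spike | nearby quarry blast) = 0.2037×0.952 + 0.092683×0.048
        = 0.193922 + 0.004449 = 0.198371
Configurations with minor quake contribute 0.004449, so
  P(minor quake | ¬spike, nearby quarry blast) = 0.004449 / 0.198371 ≈ 0.022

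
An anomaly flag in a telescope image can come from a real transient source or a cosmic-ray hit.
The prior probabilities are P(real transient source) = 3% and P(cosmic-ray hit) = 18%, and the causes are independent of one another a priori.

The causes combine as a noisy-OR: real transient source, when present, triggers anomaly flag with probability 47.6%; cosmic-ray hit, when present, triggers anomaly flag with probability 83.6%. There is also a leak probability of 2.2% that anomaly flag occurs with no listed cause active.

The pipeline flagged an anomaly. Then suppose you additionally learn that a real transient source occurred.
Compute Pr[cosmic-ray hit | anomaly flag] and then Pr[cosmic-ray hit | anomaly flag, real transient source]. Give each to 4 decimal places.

Under noisy-OR, P(anomaly flag | causes) = 1 − (1−0.022)·∏(1−qᵢ) over the active causes.
Sum P(anomaly flag|·) weighted by the priors over the 4 (real transient source, cosmic-ray hit) configurations:
  P(anomaly flag) = 0.022·0.97·0.82 + 0.839608·0.97·0.18 + 0.487528·0.03·0.82 + 0.915955·0.03·0.18
        = 0.017499 + 0.146596 + 0.011993 + 0.004946 = 0.181034
The terms with cosmic-ray hit present sum to 0.151542, so
  P(cosmic-ray hit | anomaly flag) = 0.151542 / 0.181034 ≈ 0.8371

Now also conditioning on real transient source=true:
Numerator (weight on configurations with cosmic-ray hit): 0.915955*0.18 = 0.164872
Denominator P(anomaly flag | real transient source): 0.487528*0.82 + 0.915955*0.18 = 0.564645
P(cosmic-ray hit | anomaly flag, real transient source) = 0.164872/0.564645 ≈ 0.2920

Pr[cosmic-ray hit | anomaly flag] ≈ 0.8371; Pr[cosmic-ray hit | anomaly flag, real transient source] ≈ 0.2920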